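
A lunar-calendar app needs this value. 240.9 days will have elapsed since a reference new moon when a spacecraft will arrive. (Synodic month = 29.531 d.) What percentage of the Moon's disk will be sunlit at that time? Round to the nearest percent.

240.9 d spans 8 complete synodic months (8 × 29.531 = 236.25 d) plus 4.65 d.
The Moon has covered 4.65/29.531 of its cycle, so θ ≈ 360° × 4.65/29.531 = 56.7°.
With cos θ = 0.549, the lit fraction is (1 − 0.549)/2 ≈ 0.226, so 23%.

23%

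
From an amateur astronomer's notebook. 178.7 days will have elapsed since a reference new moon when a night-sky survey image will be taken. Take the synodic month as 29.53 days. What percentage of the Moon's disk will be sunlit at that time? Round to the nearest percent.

3%

178.7 d spans 6 complete synodic months (6 × 29.53 = 177.18 d) plus 1.52 d.
Phase angle: θ = 360°·(1.52 d)/(29.53 d) = 18.5°.
cos 18.5° = 0.948, so f = (1 − 0.948)/2 = 0.026, so 3%.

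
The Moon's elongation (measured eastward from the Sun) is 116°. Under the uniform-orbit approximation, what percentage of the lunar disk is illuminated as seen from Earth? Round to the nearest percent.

Half-versine of 116°: (1 − (-0.438))/2 = 0.719, i.e. 72%.

72%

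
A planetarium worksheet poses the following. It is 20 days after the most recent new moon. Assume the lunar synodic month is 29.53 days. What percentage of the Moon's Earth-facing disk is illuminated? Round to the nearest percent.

Phase angle: θ = 360°·(20 d)/(29.53 d) = 243.8°.
With cos θ = (-0.441), the lit fraction is (1 − (-0.441))/2 ≈ 0.721, so 72%.

72%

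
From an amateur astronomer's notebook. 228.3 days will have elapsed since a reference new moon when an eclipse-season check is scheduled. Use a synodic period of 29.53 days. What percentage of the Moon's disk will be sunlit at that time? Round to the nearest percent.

Reduce mod P: 228.3 − 7×29.53 = 21.59 d into the current lunation.
Phase angle: θ = 360°·(21.59 d)/(29.53 d) = 263.2°.
Illuminated fraction = (1 − cos 263.2°)/2 = (1 − (-0.118))/2 ≈ 0.559, so 56%.

56%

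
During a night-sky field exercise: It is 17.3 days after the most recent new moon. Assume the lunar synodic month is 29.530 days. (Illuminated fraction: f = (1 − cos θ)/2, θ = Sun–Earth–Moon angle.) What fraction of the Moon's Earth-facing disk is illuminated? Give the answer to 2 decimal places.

Elongation θ = 360° × 17.3/29.530 ≈ 210.9°.
With cos θ = (-0.858), the lit fraction is (1 − (-0.858))/2 ≈ 0.929.

0.93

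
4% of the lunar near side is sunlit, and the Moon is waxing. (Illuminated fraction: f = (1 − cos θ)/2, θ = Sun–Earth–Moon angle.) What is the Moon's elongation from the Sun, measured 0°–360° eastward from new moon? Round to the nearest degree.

23°

From f = (1 − cos θ)/2: cos θ = 1 − 2×0.04 = 0.920; arccos → 23.1°.
Waxing ⇒ before full, so θ = 23.1°.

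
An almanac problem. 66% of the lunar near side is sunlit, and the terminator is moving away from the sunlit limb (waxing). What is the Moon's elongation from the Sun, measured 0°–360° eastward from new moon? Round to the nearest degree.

From f = (1 − cos θ)/2: cos θ = 1 − 2×0.66 = -0.320; arccos → 108.7°.
The Moon is waxing (0°–180°), so θ = 108.7° directly.

109°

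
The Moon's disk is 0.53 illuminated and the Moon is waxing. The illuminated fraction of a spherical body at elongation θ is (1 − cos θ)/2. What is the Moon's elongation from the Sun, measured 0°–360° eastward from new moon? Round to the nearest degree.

cos θ = 1 − 2f = -0.060, giving a principal value of 93.4°.
The Moon is waxing (0°–180°), so θ = 93.4° directly.

93°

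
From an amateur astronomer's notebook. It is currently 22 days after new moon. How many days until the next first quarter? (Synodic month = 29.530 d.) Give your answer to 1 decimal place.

14.9 days

First quarter occurs at elongation 90°, i.e. at age 29.530 × 90/360 = 7.383 d.
Already past this cycle's first quarter; the next is at 7.383 + 29.530 = 36.913 d, so 36.913 − 22 = 14.913 days.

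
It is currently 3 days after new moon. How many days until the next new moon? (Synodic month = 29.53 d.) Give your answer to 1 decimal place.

26.5 days

The next new moon completes the synodic month: 29.53 − 3 = 26.530 days.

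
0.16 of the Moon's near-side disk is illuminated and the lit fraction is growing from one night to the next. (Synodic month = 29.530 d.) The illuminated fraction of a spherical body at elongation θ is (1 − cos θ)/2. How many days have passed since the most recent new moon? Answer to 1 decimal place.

3.9 days

cos θ = 1 − 2f = 0.680, giving a principal value of 47.2°.
Before full moon the principal value applies: θ = 47.2°.
At 360°/29.530 d per day, 47.2° corresponds to 3.87 days.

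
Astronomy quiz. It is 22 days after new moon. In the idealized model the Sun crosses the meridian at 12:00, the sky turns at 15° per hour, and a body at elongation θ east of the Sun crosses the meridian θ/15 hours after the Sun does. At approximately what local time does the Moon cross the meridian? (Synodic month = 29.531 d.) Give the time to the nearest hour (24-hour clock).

Phase angle: θ = 360°·(22 d)/(29.531 d) = 268.2°.
The Moon trails the Sun by θ/15 = 268.2/15 ≈ 17.88 hours.
12:00 + 17.88 h ≈ 05:53 → 06:00 to the nearest hour.

06:00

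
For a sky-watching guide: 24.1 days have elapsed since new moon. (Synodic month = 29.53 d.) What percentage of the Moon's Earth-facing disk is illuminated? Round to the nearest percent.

Elongation θ = 360° × 24.1/29.53 ≈ 293.8°.
cos 293.8° = 0.404, so f = (1 − 0.404)/2 = 0.298, so 30%.

30%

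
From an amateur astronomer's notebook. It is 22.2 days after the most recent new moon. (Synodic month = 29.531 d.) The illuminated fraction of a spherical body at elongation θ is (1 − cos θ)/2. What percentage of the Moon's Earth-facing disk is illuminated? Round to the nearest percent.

Phase angle: θ = 360°·(22.2 d)/(29.531 d) = 270.6°.
With cos θ = 0.011, the lit fraction is (1 − 0.011)/2 ≈ 0.494, so 49%.

49%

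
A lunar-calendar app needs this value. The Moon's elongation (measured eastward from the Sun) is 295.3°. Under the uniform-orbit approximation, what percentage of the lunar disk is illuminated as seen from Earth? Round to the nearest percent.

cos 295.3° = 0.427, so f = (1 − 0.427)/2 = 0.286, i.e. 29%.

29%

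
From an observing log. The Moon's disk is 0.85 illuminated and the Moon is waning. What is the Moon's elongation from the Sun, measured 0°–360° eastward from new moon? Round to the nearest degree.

226°

From f = (1 − cos θ)/2: cos θ = 1 − 2×0.85 = -0.700; arccos → 134.4°.
A waning Moon lies in 180°–360°, so θ = 360° − 134.4° = 225.6°.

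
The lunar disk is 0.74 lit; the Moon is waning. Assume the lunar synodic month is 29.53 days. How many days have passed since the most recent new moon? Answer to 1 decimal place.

19.8 days

Invert f = (1 − cos θ)/2 to get cos θ = 1 − 2(0.74) = -0.480, hence θ₀ = arccos -0.480 = 118.7°.
Since the Moon is past full (waning), take the reflex angle: θ = 360° − 118.7° = 241.3°.
At 360°/29.53 d per day, 241.3° corresponds to 19.79 days.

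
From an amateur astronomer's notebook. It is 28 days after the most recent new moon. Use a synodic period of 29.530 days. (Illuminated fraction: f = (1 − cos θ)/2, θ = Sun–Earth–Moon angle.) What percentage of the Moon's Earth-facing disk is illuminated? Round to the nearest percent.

3%

Elongation θ = 360° × 28/29.530 ≈ 341.3°.
With cos θ = 0.947, the lit fraction is (1 − 0.947)/2 ≈ 0.026, so 3%.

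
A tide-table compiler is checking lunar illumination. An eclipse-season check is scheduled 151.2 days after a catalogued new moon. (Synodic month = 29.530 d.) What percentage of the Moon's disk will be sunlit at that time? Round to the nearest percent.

151.2 d spans 5 complete synodic months (5 × 29.530 = 147.65 d) plus 3.55 d.
Elongation θ = 360° × 3.55/29.530 ≈ 43.3°.
cos 43.3° = 0.728, so f = (1 − 0.728)/2 = 0.136, so 14%.

14%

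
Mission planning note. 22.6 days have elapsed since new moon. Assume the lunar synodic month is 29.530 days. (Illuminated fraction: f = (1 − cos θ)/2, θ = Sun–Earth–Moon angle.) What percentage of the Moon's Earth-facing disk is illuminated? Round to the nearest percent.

Elongation θ = 360° × 22.6/29.530 ≈ 275.5°.
cos 275.5° = 0.096, so f = (1 − 0.096)/2 = 0.452, so 45%.

45%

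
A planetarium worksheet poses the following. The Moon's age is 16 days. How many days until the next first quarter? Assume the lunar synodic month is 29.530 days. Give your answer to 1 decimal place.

First quarter is 0.25 of the way through the cycle: age 0.25 × 29.530 = 7.383 d.
Already past this cycle's first quarter; the next is at 7.383 + 29.530 = 36.913 d, so 36.913 − 16 = 20.913 days.

20.9 days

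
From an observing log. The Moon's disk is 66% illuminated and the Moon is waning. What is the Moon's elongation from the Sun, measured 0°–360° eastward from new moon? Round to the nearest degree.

251°

Invert f = (1 − cos θ)/2 to get cos θ = 1 − 2(0.66) = -0.320, hence θ₀ = arccos -0.320 = 108.7°.
Waning ⇒ past full, so θ = 360° − 108.7° = 251.3°.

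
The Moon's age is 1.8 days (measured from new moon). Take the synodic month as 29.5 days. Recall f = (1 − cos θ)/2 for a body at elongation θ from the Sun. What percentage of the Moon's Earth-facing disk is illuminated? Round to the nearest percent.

The Moon has covered 1.8/29.5 of its cycle, so θ ≈ 360° × 1.8/29.5 = 22.0°.
cos 22.0° = 0.927, so f = (1 − 0.927)/2 = 0.036, so 4%.

4%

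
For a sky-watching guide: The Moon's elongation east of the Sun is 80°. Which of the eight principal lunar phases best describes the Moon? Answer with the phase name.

80° lies in the first quarter sector of the 8-phase cycle.

first quarter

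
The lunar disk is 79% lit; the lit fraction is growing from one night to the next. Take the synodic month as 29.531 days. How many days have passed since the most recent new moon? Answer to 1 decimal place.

Invert f = (1 − cos θ)/2 to get cos θ = 1 − 2(0.79) = -0.580, hence θ₀ = arccos -0.580 = 125.5°.
The Moon is waxing (0°–180°), so θ = 125.5° directly.
Age = 29.531 × 125.5°/360° ≈ 10.29 days.

10.3 days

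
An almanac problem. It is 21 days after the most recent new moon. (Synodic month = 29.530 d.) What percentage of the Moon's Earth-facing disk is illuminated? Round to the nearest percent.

62%

Phase angle: θ = 360°·(21 d)/(29.530 d) = 256.0°.
Illuminated fraction = (1 − cos 256.0°)/2 = (1 − (-0.242))/2 ≈ 0.621, so 62%.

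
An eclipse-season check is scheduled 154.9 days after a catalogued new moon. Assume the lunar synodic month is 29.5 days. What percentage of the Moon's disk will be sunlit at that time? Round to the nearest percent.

154.9/29.5 = 5.251 lunations, so 5 complete cycles and 7.40 d into the next.
Phase angle: θ = 360°·(7.40 d)/(29.5 d) = 90.3°.
Illuminated fraction = (1 − cos 90.3°)/2 = (1 − (-0.005))/2 ≈ 0.503, so 50%.

50%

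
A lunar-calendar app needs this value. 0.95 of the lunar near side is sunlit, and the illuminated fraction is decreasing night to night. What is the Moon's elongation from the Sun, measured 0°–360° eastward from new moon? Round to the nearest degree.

From f = (1 − cos θ)/2: cos θ = 1 − 2×0.95 = -0.900; arccos → 154.2°.
Since the Moon is past full (waning), take the reflex angle: θ = 360° − 154.2° = 205.8°.

206°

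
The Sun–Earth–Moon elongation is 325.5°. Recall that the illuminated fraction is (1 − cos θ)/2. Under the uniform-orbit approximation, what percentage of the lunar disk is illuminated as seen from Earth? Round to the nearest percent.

cos 325.5° = 0.824, so f = (1 − 0.824)/2 = 0.088, i.e. 9%.

9%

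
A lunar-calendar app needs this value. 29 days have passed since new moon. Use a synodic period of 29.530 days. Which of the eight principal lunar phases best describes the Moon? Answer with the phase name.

new moon

At 29/29.530 of the cycle, θ ≈ 354° — the new moon range.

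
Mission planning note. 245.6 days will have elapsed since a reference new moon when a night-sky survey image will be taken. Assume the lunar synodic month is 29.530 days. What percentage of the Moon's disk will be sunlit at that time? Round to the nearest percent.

245.6/29.530 = 8.317 lunations, so 8 complete cycles and 9.36 d into the next.
Elongation θ = 360° × 9.36/29.530 ≈ 114.1°.
With cos θ = (-0.408), the lit fraction is (1 − (-0.408))/2 ≈ 0.704, so 70%.

70%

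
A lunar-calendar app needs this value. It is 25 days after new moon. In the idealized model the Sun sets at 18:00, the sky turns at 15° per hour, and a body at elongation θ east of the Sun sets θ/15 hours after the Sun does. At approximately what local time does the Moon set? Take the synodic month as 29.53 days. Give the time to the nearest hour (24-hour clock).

Phase angle: θ = 360°·(25 d)/(29.53 d) = 304.8°.
The Moon trails the Sun by θ/15 = 304.8/15 ≈ 20.32 hours.
18:00 + 20.32 h ≈ 14:19 → 14:00 to the nearest hour.

14:00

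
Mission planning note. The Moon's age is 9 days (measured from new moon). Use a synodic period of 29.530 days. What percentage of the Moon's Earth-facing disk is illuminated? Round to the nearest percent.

The Moon has covered 9/29.530 of its cycle, so θ ≈ 360° × 9/29.530 = 109.7°.
With cos θ = (-0.337), the lit fraction is (1 − (-0.337))/2 ≈ 0.669, so 67%.

67%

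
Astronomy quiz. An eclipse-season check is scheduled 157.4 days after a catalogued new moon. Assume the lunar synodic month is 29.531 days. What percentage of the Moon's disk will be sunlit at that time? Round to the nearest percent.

157.4 d spans 5 complete synodic months (5 × 29.531 = 147.66 d) plus 9.75 d.
Elongation θ = 360° × 9.75/29.531 ≈ 118.8°.
With cos θ = (-0.482), the lit fraction is (1 − (-0.482))/2 ≈ 0.741, so 74%.

74%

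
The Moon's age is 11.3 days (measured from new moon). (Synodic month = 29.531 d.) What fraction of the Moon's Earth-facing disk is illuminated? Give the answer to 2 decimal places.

0.87

Phase angle: θ = 360°·(11.3 d)/(29.531 d) = 137.8°.
cos 137.8° = (-0.740), so f = (1 − (-0.740))/2 = 0.870.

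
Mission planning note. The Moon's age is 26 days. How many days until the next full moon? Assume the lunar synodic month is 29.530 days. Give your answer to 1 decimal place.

18.3 days

Full moon is 0.5 of the way through the cycle: age 0.5 × 29.530 = 14.765 d.
This lunation's full moon (14.765 d) has passed, so add one period: 44.295 − 26 = 18.295 days.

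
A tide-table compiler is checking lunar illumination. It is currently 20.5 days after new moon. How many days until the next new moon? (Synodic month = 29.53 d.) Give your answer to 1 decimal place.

9.0 days

The next new moon completes the synodic month: 29.53 − 20.5 = 9.030 days.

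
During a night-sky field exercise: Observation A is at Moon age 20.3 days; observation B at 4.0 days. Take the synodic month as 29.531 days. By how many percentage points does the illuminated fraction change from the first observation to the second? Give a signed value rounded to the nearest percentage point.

-52 pp

First observation: θ = 360°·20.3/29.531 = 247.5°, so f = 0.692.
Second observation: θ = 48.8°, f = 0.170.
Δf = 0.170 − 0.692 = -0.521, i.e. -52 pp.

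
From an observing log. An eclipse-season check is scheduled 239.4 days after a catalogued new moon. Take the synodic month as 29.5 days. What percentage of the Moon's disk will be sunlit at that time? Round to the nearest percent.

239.4/29.5 = 8.115 lunations, so 8 complete cycles and 3.40 d into the next.
The Moon has covered 3.40/29.5 of its cycle, so θ ≈ 360° × 3.40/29.5 = 41.5°.
cos 41.5° = 0.749, so f = (1 − 0.749)/2 = 0.125, so 13%.

13%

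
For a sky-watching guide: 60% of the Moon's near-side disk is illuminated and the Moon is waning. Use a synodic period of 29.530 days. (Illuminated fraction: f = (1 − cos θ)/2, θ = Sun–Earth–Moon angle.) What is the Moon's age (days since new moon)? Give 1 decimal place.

From f = (1 − cos θ)/2: cos θ = 1 − 2×0.60 = -0.200; arccos → 101.5°.
A waning Moon lies in 180°–360°, so θ = 360° − 101.5° = 258.5°.
That fraction of the synodic month is 258.5/360 × 29.530 d ≈ 21.20 d.

21.2 days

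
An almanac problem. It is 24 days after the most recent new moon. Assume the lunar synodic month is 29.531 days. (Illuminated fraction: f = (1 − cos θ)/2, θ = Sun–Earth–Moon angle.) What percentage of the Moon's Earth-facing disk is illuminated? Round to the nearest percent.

Elongation θ = 360° × 24/29.531 ≈ 292.6°.
cos 292.6° = 0.384, so f = (1 − 0.384)/2 = 0.308, so 31%.

31%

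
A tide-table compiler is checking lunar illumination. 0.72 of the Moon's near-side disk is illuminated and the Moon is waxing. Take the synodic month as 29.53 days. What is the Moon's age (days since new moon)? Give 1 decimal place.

9.5 days

Invert f = (1 − cos θ)/2 to get cos θ = 1 − 2(0.72) = -0.440, hence θ₀ = arccos -0.440 = 116.1°.
The Moon is waxing (0°–180°), so θ = 116.1° directly.
That fraction of the synodic month is 116.1/360 × 29.53 d ≈ 9.52 d.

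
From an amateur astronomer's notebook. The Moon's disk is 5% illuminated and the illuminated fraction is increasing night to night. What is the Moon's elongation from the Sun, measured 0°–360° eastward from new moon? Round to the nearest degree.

cos θ = 1 − 2f = 0.900, giving a principal value of 25.8°.
Before full moon the principal value applies: θ = 25.8°.

26°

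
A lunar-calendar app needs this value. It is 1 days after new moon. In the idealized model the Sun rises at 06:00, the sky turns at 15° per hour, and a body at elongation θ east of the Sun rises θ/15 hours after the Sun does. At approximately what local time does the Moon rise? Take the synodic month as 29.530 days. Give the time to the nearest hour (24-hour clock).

Elongation θ = 360° × 1/29.530 ≈ 12.2°.
The Moon trails the Sun by θ/15 = 12.2/15 ≈ 0.81 hours.
06:00 + 0.81 h ≈ 06:49 → 07:00 to the nearest hour.

07:00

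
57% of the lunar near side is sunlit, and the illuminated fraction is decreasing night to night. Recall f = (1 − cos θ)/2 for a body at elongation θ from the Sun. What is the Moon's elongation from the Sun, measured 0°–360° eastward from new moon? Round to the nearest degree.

Invert f = (1 − cos θ)/2 to get cos θ = 1 − 2(0.57) = -0.140, hence θ₀ = arccos -0.140 = 98.0°.
Since the Moon is past full (waning), take the reflex angle: θ = 360° − 98.0° = 262.0°.

262°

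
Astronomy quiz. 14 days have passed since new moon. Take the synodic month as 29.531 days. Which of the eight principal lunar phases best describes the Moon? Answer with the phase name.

full moon

θ ≈ 360° × 14/29.531 = 171°, which falls in the full moon sector.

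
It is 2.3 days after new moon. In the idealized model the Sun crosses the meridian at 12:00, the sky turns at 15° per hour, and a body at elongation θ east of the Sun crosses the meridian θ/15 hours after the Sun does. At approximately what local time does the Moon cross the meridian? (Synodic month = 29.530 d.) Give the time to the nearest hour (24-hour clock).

14:00

Elongation θ = 360° × 2.3/29.530 ≈ 28.0°.
The Moon trails the Sun by θ/15 = 28.0/15 ≈ 1.87 hours.
12:00 + 1.87 h ≈ 13:52 → 14:00 to the nearest hour.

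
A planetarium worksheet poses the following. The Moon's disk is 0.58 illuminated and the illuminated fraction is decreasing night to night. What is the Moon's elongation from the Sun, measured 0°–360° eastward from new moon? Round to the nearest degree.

261°

Invert f = (1 − cos θ)/2 to get cos θ = 1 − 2(0.58) = -0.160, hence θ₀ = arccos -0.160 = 99.2°.
Waning ⇒ past full, so θ = 360° − 99.2° = 260.8°.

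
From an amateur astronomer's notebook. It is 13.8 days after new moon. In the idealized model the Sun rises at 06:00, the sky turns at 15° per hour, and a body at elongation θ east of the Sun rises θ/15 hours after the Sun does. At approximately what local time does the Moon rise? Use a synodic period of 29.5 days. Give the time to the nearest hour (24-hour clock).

The Moon has covered 13.8/29.5 of its cycle, so θ ≈ 360° × 13.8/29.5 = 168.4°.
At 15° of sky rotation per hour, 168.4° corresponds to a 11.23 h lag.
06:00 + 11.23 h ≈ 17:14 → 17:00 to the nearest hour.

17:00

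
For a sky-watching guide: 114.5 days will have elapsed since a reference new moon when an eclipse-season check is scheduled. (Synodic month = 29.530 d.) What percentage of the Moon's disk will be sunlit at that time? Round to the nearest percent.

114.5/29.530 = 3.877 lunations, so 3 complete cycles and 25.91 d into the next.
The Moon has covered 25.91/29.530 of its cycle, so θ ≈ 360° × 25.91/29.530 = 315.9°.
With cos θ = 0.718, the lit fraction is (1 − 0.718)/2 ≈ 0.141, so 14%.

14%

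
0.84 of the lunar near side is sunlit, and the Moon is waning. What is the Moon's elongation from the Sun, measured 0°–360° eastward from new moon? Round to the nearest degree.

cos θ = 1 − 2f = -0.680, giving a principal value of 132.8°.
Since the Moon is past full (waning), take the reflex angle: θ = 360° − 132.8° = 227.2°.

227°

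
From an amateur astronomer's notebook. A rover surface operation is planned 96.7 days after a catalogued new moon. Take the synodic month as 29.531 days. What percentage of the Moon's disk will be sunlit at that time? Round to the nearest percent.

58%

Reduce mod P: 96.7 − 3×29.531 = 8.11 d into the current lunation.
The Moon has covered 8.11/29.531 of its cycle, so θ ≈ 360° × 8.11/29.531 = 98.8°.
With cos θ = (-0.153), the lit fraction is (1 − (-0.153))/2 ≈ 0.577, so 58%.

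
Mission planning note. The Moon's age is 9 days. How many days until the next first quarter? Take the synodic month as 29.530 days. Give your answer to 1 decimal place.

27.9 days

First quarter occurs at elongation 90°, i.e. at age 29.530 × 90/360 = 7.383 d.
Already past this cycle's first quarter; the next is at 7.383 + 29.530 = 36.913 d, so 36.913 − 9 = 27.913 days.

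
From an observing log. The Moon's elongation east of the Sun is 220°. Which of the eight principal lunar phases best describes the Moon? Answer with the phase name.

waning gibbous

220° lies in the waning gibbous sector of the 8-phase cycle.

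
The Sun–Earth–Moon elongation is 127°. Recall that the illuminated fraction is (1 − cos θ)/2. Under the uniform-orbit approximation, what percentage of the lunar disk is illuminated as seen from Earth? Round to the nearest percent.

f = (1 − cos 127°)/2 = (1 − (-0.602))/2 ≈ 0.801, i.e. 80%.

80%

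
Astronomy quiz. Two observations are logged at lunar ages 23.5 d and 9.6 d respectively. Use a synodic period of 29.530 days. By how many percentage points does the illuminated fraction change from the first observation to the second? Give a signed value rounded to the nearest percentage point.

+37 pp

θ₁ = 360° × 23.5/29.530 = 286.5°, f₁ = (1 − cos θ₁)/2 = 0.358.
θ₂ = 360° × 9.6/29.530 = 117.0°, f₂ = (1 − cos θ₂)/2 = 0.727.
Change = f₂ − f₁ = +0.369 → +37 percentage points.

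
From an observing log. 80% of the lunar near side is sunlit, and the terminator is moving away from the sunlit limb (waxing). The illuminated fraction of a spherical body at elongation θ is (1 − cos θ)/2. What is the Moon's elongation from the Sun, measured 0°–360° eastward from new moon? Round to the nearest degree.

127°

cos θ = 1 − 2f = -0.600, giving a principal value of 126.9°.
Waxing ⇒ before full, so θ = 126.9°.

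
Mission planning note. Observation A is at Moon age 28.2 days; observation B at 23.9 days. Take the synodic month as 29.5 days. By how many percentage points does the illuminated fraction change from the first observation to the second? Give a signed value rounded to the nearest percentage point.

θ₁ = 360° × 28.2/29.5 = 344.1°, f₁ = (1 − cos θ₁)/2 = 0.019.
θ₂ = 360° × 23.9/29.5 = 291.7°, f₂ = (1 − cos θ₂)/2 = 0.315.
Change = f₂ − f₁ = +0.296 → +30 percentage points.

+30 percentage points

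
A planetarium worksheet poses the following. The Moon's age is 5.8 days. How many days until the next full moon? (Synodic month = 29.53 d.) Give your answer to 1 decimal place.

9.0 days

Full moon is 0.5 of the way through the cycle: age 0.5 × 29.53 = 14.765 d.
That is 14.765 − 5.8 = 8.965 days ahead.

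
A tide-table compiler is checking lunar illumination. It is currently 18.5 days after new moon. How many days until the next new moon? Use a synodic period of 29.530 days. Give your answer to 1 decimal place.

11.0 days

The next new moon completes the synodic month: 29.530 − 18.5 = 11.030 days.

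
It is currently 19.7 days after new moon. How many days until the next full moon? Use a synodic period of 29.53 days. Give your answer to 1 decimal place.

Full moon is 0.5 of the way through the cycle: age 0.5 × 29.53 = 14.765 d.
Already past this cycle's full moon; the next is at 14.765 + 29.53 = 44.295 d, so 44.295 − 19.7 = 24.595 days.

24.6 days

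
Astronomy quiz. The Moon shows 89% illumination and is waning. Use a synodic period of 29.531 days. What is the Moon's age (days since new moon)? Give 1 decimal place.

Invert f = (1 − cos θ)/2 to get cos θ = 1 − 2(0.89) = -0.780, hence θ₀ = arccos -0.780 = 141.3°.
Waning ⇒ past full, so θ = 360° − 141.3° = 218.7°.
Age = 29.531 × 218.7°/360° ≈ 17.94 days.

17.9 days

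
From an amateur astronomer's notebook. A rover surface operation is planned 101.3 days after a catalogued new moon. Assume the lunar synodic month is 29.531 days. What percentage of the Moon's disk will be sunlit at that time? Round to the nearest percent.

101.3/29.531 = 3.430 lunations, so 3 complete cycles and 12.71 d into the next.
The Moon has covered 12.71/29.531 of its cycle, so θ ≈ 360° × 12.71/29.531 = 154.9°.
With cos θ = (-0.906), the lit fraction is (1 − (-0.906))/2 ≈ 0.953, so 95%.

95%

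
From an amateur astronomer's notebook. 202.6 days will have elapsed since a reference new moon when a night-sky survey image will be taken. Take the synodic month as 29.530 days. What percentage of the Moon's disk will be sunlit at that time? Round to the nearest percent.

202.6 d spans 6 complete synodic months (6 × 29.530 = 177.18 d) plus 25.42 d.
The Moon has covered 25.42/29.530 of its cycle, so θ ≈ 360° × 25.42/29.530 = 309.9°.
cos 309.9° = 0.641, so f = (1 − 0.641)/2 = 0.179, so 18%.

18%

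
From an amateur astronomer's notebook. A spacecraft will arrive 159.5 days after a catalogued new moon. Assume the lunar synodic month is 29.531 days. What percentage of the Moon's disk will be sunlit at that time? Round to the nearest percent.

159.5/29.531 = 5.401 lunations, so 5 complete cycles and 11.84 d into the next.
Phase angle: θ = 360°·(11.84 d)/(29.531 d) = 144.4°.
Illuminated fraction = (1 − cos 144.4°)/2 = (1 − (-0.813))/2 ≈ 0.907, so 91%.

91%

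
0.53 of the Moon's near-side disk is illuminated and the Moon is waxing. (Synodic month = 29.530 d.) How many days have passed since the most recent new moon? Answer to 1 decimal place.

From f = (1 − cos θ)/2: cos θ = 1 − 2×0.53 = -0.060; arccos → 93.4°.
The Moon is waxing (0°–180°), so θ = 93.4° directly.
At 360°/29.530 d per day, 93.4° corresponds to 7.66 days.

7.7 days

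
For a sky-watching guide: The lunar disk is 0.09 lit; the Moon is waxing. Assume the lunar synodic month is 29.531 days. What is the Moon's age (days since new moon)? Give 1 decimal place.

cos θ = 1 − 2f = 0.820, giving a principal value of 34.9°.
Waxing ⇒ before full, so θ = 34.9°.
That fraction of the synodic month is 34.9/360 × 29.531 d ≈ 2.86 d.

2.9 days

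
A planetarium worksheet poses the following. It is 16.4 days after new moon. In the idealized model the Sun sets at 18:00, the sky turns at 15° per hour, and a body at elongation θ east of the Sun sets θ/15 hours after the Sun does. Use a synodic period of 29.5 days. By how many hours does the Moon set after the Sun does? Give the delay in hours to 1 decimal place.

Phase angle: θ = 360°·(16.4 d)/(29.5 d) = 200.1°.
The Moon trails the Sun by θ/15 = 200.1/15 ≈ 13.34 hours.
So the Moon sets 13.34 h after the Sun.

13.3 h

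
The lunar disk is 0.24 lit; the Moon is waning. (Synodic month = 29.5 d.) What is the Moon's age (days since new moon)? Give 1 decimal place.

24.7 days

From f = (1 − cos θ)/2: cos θ = 1 − 2×0.24 = 0.520; arccos → 58.7°.
Since the Moon is past full (waning), take the reflex angle: θ = 360° − 58.7° = 301.3°.
That fraction of the synodic month is 301.3/360 × 29.5 d ≈ 24.69 d.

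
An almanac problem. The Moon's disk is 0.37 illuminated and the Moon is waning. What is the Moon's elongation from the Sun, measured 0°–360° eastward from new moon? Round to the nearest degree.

285°

cos θ = 1 − 2f = 0.260, giving a principal value of 74.9°.
Waning ⇒ past full, so θ = 360° − 74.9° = 285.1°.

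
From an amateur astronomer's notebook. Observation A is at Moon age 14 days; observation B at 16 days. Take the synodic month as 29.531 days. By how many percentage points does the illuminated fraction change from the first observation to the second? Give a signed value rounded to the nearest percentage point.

θ₁ = 360° × 14/29.531 = 170.7°, f₁ = (1 − cos θ₁)/2 = 0.993.
θ₂ = 360° × 16/29.531 = 195.0°, f₂ = (1 − cos θ₂)/2 = 0.983.
Change = f₂ − f₁ = -0.011 → -1 percentage points.

-1 percentage points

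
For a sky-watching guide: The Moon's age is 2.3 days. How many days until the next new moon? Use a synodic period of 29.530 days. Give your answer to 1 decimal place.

27.2 days

One full lunation from the last new moon is 29.530 d; remaining = 29.530 − 2.3 = 27.230 d.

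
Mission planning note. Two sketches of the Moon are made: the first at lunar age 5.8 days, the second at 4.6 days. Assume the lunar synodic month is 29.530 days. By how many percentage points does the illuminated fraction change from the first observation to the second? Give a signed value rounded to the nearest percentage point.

θ₁ = 360° × 5.8/29.530 = 70.7°, f₁ = (1 − cos θ₁)/2 = 0.335.
θ₂ = 360° × 4.6/29.530 = 56.1°, f₂ = (1 − cos θ₂)/2 = 0.221.
Change = f₂ − f₁ = -0.114 → -11 percentage points.

-11 pp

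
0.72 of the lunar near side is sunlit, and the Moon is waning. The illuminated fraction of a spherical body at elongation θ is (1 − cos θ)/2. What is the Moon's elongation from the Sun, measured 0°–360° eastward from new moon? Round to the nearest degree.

cos θ = 1 − 2f = -0.440, giving a principal value of 116.1°.
Since the Moon is past full (waning), take the reflex angle: θ = 360° − 116.1° = 243.9°.

244°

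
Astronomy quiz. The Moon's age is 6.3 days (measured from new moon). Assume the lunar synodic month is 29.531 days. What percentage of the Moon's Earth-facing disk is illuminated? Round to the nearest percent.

Phase angle: θ = 360°·(6.3 d)/(29.531 d) = 76.8°.
Illuminated fraction = (1 − cos 76.8°)/2 = (1 − 0.228)/2 ≈ 0.386, so 39%.

39%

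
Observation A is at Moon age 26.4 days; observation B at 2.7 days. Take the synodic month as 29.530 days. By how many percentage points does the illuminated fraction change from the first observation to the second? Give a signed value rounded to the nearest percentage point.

-3 percentage points

First observation: θ = 360°·26.4/29.530 = 321.8°, so f = 0.107.
Second observation: θ = 32.9°, f = 0.080.
Δf = 0.080 − 0.107 = -0.027, i.e. -3 pp.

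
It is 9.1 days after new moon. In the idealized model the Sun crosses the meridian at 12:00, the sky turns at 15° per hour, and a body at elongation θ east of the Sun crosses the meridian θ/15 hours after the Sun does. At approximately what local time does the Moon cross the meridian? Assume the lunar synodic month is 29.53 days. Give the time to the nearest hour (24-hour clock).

19:00

The Moon has covered 9.1/29.53 of its cycle, so θ ≈ 360° × 9.1/29.53 = 110.9°.
Delay after the Sun = 110.9° / (15°/h) ≈ 7.40 h.
12:00 + 7.40 h ≈ 19:24 → 19:00 to the nearest hour.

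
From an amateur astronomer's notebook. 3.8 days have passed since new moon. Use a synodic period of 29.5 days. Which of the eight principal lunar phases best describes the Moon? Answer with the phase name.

waxing crescent

θ ≈ 360° × 3.8/29.5 = 46°, which falls in the waxing crescent sector.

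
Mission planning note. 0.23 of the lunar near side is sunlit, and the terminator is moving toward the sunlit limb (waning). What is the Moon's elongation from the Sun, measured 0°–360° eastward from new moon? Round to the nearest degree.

303°

Invert f = (1 − cos θ)/2 to get cos θ = 1 − 2(0.23) = 0.540, hence θ₀ = arccos 0.540 = 57.3°.
A waning Moon lies in 180°–360°, so θ = 360° − 57.3° = 302.7°.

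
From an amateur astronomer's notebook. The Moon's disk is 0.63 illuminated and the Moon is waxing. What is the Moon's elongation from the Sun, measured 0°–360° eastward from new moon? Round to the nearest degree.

cos θ = 1 − 2f = -0.260, giving a principal value of 105.1°.
The Moon is waxing (0°–180°), so θ = 105.1° directly.

105°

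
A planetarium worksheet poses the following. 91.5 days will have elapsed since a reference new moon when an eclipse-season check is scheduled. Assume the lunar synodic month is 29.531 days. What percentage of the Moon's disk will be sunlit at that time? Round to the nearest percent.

9%

Reduce mod P: 91.5 − 3×29.531 = 2.91 d into the current lunation.
The Moon has covered 2.91/29.531 of its cycle, so θ ≈ 360° × 2.91/29.531 = 35.4°.
cos 35.4° = 0.815, so f = (1 − 0.815)/2 = 0.093, so 9%.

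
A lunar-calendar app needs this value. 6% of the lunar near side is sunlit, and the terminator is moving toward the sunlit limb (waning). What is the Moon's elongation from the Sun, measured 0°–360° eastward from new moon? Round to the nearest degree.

332°

Invert f = (1 − cos θ)/2 to get cos θ = 1 − 2(0.06) = 0.880, hence θ₀ = arccos 0.880 = 28.4°.
Waning ⇒ past full, so θ = 360° − 28.4° = 331.6°.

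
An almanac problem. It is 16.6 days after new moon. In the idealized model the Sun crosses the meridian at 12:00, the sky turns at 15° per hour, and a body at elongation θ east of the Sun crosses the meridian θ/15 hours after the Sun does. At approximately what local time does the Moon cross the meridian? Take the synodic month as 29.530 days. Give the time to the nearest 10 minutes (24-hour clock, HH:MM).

01:30

Elongation θ = 360° × 16.6/29.530 ≈ 202.4°.
At 15° of sky rotation per hour, 202.4° corresponds to a 13.49 h lag.
12:00 + 13.491 h ≈ 01:29 → 01:30 to the nearest ten minutes.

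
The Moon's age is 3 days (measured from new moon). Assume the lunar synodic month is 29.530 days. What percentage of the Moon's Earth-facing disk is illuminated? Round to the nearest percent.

10%

Phase angle: θ = 360°·(3 d)/(29.530 d) = 36.6°.
With cos θ = 0.803, the lit fraction is (1 − 0.803)/2 ≈ 0.098, so 10%.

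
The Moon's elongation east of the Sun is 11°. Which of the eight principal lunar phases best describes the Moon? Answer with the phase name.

11° lies in the new moon sector of the 8-phase cycle.

new moon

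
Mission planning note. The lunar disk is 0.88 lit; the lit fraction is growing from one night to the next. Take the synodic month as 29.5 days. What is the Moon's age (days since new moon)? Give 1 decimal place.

Invert f = (1 − cos θ)/2 to get cos θ = 1 − 2(0.88) = -0.760, hence θ₀ = arccos -0.760 = 139.5°.
The Moon is waxing (0°–180°), so θ = 139.5° directly.
Age = 29.5 × 139.5°/360° ≈ 11.43 days.

11.4 days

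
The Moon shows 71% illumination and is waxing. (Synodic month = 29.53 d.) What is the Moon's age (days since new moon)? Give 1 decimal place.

9.4 days

From f = (1 − cos θ)/2: cos θ = 1 − 2×0.71 = -0.420; arccos → 114.8°.
The Moon is waxing (0°–180°), so θ = 114.8° directly.
Age = 29.53 × 114.8°/360° ≈ 9.42 days.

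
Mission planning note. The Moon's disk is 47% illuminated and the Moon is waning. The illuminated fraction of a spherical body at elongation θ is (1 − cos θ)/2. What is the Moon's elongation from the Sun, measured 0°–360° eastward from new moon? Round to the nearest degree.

cos θ = 1 − 2f = 0.060, giving a principal value of 86.6°.
Waning ⇒ past full, so θ = 360° − 86.6° = 273.4°.

273°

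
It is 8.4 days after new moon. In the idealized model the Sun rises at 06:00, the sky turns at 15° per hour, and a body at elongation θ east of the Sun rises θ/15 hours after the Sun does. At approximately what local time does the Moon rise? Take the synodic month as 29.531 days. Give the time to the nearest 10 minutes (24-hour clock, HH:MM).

12:50

Phase angle: θ = 360°·(8.4 d)/(29.531 d) = 102.4°.
Delay after the Sun = 102.4° / (15°/h) ≈ 6.83 h.
06:00 + 6.827 h ≈ 12:50 → 12:50 to the nearest ten minutes.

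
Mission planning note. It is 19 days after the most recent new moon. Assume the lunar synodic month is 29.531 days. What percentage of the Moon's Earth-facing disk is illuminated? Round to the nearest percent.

Phase angle: θ = 360°·(19 d)/(29.531 d) = 231.6°.
Illuminated fraction = (1 − cos 231.6°)/2 = (1 − (-0.621))/2 ≈ 0.810, so 81%.

81%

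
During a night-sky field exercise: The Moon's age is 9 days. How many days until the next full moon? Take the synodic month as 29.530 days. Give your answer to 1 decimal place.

5.8 days

Full moon is 0.5 of the way through the cycle: age 0.5 × 29.530 = 14.765 d.
That is 14.765 − 9 = 5.765 days ahead.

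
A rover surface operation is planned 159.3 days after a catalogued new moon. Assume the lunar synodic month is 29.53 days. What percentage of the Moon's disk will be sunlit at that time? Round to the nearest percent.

Reduce mod P: 159.3 − 5×29.53 = 11.65 d into the current lunation.
Elongation θ = 360° × 11.65/29.53 ≈ 142.0°.
With cos θ = (-0.788), the lit fraction is (1 − (-0.788))/2 ≈ 0.894, so 89%.

89%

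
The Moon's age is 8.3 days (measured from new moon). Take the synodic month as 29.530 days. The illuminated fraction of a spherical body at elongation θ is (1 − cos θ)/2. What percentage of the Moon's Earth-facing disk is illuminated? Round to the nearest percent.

60%

Phase angle: θ = 360°·(8.3 d)/(29.530 d) = 101.2°.
Illuminated fraction = (1 − cos 101.2°)/2 = (1 − (-0.194))/2 ≈ 0.597, so 60%.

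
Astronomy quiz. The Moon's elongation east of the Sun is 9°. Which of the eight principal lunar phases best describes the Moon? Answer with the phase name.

9° lies in the new moon sector of the 8-phase cycle.

new moon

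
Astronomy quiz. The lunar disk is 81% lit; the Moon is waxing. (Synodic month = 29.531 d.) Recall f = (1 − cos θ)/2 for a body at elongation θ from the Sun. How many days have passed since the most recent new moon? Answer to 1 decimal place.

10.5 days

cos θ = 1 − 2f = -0.620, giving a principal value of 128.3°.
Before full moon the principal value applies: θ = 128.3°.
At 360°/29.531 d per day, 128.3° corresponds to 10.53 days.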